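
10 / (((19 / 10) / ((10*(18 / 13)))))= 18000 / 247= 72.87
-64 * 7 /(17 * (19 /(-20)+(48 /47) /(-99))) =27.44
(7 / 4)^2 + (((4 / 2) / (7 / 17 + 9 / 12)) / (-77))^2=1813437497 / 592046224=3.06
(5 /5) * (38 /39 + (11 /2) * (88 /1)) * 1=484.97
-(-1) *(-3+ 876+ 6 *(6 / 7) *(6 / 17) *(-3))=867.55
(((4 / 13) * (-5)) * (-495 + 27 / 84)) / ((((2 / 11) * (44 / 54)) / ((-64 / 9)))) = -3324240 / 91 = -36530.11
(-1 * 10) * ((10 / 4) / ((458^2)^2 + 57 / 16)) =-400 / 704014971193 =-0.00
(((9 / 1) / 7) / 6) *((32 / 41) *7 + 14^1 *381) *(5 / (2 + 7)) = 78185 / 123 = 635.65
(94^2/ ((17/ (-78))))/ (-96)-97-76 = 16953/ 68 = 249.31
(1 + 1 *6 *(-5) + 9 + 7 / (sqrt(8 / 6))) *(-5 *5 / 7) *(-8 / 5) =-800 / 7 + 20 *sqrt(3) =-79.64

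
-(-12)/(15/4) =16/5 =3.20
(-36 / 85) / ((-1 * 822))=6 / 11645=0.00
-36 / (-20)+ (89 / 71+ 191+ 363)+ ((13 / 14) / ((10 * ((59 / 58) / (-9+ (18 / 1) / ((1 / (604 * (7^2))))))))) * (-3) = -8522904723 / 58646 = -145327.98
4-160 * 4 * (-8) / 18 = 2596 / 9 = 288.44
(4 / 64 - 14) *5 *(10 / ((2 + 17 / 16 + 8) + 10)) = -11150 / 337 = -33.09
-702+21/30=-7013/10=-701.30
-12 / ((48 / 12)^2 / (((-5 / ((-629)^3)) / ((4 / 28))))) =-105 / 995432756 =-0.00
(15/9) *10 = 50/3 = 16.67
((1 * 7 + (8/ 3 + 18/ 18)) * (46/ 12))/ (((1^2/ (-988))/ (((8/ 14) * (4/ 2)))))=-46169.40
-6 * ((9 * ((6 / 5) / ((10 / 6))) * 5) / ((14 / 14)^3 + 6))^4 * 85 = -70252248672 / 300125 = -234076.63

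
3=3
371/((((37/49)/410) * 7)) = 28777.57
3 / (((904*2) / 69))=207 / 1808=0.11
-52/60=-13/15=-0.87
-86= -86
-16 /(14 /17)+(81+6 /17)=7369 /119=61.92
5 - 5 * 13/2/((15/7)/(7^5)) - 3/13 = -19882309/78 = -254901.40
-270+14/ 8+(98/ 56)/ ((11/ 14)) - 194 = -20241/ 44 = -460.02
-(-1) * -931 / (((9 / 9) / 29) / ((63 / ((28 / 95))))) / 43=-23084145 / 172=-134210.15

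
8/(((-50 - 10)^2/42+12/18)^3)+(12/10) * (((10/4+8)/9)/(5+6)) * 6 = 31338500361/41037845365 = 0.76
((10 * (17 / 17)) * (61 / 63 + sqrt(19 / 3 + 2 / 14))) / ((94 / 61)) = 18605 / 2961 + 610 * sqrt(714) / 987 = 22.80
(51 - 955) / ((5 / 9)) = -8136 / 5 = -1627.20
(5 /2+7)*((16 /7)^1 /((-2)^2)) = 38 /7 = 5.43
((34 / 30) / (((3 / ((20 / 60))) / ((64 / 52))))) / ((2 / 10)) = 272 / 351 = 0.77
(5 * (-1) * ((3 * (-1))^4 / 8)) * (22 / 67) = -4455 / 268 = -16.62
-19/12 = -1.58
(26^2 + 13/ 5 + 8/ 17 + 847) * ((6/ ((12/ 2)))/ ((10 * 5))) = 64858/ 2125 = 30.52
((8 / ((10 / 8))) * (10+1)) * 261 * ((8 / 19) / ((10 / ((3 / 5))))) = 1102464 / 2375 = 464.20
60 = 60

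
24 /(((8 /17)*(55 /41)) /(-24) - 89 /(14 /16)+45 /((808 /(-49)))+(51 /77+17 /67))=-209190598848 /902600606609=-0.23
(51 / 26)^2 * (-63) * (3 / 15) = -163863 / 3380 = -48.48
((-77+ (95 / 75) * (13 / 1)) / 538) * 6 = -908 / 1345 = -0.68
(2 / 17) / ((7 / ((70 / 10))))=2 / 17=0.12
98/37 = 2.65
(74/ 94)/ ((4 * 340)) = 37/ 63920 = 0.00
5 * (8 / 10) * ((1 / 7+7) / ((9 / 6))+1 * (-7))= -188 / 21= -8.95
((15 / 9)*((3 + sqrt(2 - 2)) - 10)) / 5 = -7 / 3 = -2.33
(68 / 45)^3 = 314432 / 91125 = 3.45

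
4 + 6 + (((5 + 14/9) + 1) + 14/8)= 695/36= 19.31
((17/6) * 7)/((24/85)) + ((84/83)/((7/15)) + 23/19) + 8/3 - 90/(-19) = 81.03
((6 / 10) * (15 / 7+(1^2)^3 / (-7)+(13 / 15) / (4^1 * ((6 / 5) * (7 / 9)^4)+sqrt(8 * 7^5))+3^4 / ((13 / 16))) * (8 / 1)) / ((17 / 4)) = 497428776 * sqrt(14) / 697221305711+106225378749408 / 924885405535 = 114.86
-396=-396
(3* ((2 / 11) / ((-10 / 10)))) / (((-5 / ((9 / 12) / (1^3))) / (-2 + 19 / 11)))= -27 / 1210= -0.02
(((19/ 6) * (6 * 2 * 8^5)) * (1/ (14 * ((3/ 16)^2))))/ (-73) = -159383552/ 4599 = -34656.13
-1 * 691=-691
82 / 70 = 41 / 35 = 1.17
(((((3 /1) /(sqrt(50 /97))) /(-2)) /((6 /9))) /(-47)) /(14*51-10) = 9*sqrt(194) /1323520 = 0.00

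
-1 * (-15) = 15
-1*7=-7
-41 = -41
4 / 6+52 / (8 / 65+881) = 13854 / 19091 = 0.73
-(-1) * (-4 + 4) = 0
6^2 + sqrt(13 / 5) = sqrt(65) / 5 + 36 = 37.61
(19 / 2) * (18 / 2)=171 / 2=85.50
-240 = -240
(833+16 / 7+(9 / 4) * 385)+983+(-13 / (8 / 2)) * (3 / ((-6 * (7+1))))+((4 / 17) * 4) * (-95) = 2595.33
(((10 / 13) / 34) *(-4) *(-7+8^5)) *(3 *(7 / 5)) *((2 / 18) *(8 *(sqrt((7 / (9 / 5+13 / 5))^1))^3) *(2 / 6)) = -64211560 *sqrt(770) / 240669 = -7403.52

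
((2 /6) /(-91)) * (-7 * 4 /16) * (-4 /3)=-1 /117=-0.01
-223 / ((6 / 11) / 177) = -144727 / 2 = -72363.50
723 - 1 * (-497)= 1220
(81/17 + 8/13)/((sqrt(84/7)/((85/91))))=5945 * sqrt(3)/7098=1.45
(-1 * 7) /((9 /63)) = -49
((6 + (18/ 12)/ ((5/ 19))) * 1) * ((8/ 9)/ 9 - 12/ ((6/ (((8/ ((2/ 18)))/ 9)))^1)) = -8372/ 45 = -186.04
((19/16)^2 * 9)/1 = 3249/256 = 12.69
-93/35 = -2.66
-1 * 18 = -18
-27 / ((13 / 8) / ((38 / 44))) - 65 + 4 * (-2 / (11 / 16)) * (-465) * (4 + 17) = 16237613 / 143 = 113549.74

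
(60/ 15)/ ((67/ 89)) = 356/ 67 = 5.31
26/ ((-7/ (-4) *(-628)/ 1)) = -26/ 1099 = -0.02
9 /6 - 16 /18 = 11 /18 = 0.61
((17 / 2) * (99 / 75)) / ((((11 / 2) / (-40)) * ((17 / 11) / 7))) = -1848 / 5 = -369.60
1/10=0.10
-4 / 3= -1.33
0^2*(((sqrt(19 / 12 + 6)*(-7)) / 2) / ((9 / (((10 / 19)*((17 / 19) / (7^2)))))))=0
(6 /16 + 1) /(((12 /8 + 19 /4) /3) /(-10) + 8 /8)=1.74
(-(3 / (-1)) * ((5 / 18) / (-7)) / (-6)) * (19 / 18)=95 / 4536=0.02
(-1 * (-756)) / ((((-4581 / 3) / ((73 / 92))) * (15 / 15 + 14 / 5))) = -22995 / 222433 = -0.10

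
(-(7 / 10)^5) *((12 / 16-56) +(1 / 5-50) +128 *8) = -308895853 / 2000000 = -154.45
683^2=466489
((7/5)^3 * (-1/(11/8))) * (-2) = 5488/1375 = 3.99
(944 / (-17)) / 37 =-944 / 629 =-1.50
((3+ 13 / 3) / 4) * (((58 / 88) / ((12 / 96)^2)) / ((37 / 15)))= 1160 / 37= 31.35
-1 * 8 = -8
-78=-78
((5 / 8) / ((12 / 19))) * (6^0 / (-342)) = -5 / 1728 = -0.00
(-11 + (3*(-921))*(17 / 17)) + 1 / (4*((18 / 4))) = -49931 / 18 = -2773.94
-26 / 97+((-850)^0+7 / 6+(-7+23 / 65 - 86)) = -3432979 / 37830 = -90.75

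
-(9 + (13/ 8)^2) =-745/ 64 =-11.64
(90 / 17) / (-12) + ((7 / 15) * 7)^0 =19 / 34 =0.56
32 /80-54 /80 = -11 /40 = -0.28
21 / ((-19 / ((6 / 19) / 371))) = -18 / 19133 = -0.00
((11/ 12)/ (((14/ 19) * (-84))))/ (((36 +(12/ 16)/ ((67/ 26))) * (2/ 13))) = -0.00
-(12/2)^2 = -36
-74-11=-85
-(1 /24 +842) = -842.04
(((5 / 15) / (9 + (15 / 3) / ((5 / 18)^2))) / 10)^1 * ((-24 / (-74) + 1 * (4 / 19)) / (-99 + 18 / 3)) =-188 / 72374553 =-0.00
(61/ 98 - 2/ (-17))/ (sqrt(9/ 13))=411 * sqrt(13)/ 1666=0.89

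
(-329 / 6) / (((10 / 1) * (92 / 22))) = -3619 / 2760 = -1.31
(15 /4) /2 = 15 /8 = 1.88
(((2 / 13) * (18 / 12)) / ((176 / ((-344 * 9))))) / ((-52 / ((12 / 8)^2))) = 10449 / 59488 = 0.18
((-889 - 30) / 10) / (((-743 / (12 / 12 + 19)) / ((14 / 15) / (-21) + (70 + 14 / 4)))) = 6075509 / 33435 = 181.71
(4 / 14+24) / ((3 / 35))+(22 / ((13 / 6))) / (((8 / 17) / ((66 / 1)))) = 66589 / 39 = 1707.41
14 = 14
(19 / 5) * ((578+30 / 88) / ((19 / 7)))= 178129 / 220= 809.68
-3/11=-0.27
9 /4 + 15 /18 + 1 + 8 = 145 /12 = 12.08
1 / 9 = 0.11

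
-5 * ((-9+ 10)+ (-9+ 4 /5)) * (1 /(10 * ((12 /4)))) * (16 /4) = 4.80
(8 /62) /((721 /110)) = 440 /22351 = 0.02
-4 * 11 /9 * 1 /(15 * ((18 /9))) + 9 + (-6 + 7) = 1328 /135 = 9.84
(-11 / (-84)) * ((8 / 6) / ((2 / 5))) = 55 / 126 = 0.44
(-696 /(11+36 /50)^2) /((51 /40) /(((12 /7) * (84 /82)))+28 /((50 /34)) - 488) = 0.01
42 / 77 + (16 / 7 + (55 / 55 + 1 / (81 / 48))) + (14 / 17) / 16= 1265345 / 282744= 4.48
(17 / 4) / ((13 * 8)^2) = 17 / 43264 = 0.00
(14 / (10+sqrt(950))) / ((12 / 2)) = -7 / 255+7 * sqrt(38) / 510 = 0.06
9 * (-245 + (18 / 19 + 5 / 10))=-83295 / 38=-2191.97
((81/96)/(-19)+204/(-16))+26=8029/608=13.21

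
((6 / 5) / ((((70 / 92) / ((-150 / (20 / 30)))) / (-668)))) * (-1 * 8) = -13274496 / 7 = -1896356.57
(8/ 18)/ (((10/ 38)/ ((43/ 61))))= 3268/ 2745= 1.19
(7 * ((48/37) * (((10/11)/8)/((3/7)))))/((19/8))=1.01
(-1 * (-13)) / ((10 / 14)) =91 / 5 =18.20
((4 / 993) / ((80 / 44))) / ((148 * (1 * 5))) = 0.00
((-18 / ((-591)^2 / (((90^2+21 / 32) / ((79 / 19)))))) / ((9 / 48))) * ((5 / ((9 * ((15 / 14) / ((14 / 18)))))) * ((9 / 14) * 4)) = -45968524 / 82779597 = -0.56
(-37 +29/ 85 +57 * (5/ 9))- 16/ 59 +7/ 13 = -4.72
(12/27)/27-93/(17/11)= -248521/4131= -60.16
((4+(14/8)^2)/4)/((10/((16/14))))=113/560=0.20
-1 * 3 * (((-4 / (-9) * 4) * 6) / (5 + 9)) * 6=-13.71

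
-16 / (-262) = 8 / 131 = 0.06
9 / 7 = 1.29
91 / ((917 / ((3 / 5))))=39 / 655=0.06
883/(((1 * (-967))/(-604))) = 533332/967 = 551.53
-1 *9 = -9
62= 62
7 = 7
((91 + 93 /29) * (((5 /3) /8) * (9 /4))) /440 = 2049 /20416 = 0.10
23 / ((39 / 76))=1748 / 39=44.82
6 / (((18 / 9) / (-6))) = -18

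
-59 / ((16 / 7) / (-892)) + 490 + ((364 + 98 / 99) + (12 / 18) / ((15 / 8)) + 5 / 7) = 36776447 / 1540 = 23880.81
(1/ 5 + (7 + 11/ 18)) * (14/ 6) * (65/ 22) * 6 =63973/ 198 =323.10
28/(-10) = -14/5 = -2.80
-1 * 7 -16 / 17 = -135 / 17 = -7.94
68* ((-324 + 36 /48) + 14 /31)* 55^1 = -1207265.97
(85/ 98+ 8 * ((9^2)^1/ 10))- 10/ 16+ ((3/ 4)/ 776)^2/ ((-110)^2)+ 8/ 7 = 66.19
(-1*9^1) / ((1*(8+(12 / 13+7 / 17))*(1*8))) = -1989 / 16504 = -0.12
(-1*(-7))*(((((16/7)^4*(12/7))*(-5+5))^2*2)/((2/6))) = 0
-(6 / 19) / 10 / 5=-3 / 475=-0.01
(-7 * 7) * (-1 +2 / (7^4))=2399 / 49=48.96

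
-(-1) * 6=6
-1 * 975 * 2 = -1950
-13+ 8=-5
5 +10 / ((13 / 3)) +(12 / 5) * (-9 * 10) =-2713 / 13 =-208.69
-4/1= -4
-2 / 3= -0.67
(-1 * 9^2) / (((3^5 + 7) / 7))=-567 / 250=-2.27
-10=-10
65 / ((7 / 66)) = 4290 / 7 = 612.86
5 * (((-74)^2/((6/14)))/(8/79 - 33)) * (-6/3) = 30282280/7797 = 3883.84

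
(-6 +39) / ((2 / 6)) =99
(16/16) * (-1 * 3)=-3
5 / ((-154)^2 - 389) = 5 / 23327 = 0.00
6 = 6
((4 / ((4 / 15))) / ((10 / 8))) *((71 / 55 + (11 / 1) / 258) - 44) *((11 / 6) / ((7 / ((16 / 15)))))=-1383856 / 9675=-143.03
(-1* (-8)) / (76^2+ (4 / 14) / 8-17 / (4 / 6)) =224 / 161015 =0.00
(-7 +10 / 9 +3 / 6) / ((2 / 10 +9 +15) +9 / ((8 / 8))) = -0.16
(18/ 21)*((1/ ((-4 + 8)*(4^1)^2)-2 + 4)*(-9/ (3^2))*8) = -387/ 28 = -13.82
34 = 34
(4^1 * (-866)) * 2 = -6928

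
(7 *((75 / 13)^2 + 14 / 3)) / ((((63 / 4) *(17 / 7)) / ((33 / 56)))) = 4.09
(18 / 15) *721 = 4326 / 5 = 865.20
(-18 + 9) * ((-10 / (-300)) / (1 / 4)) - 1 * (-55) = 269 / 5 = 53.80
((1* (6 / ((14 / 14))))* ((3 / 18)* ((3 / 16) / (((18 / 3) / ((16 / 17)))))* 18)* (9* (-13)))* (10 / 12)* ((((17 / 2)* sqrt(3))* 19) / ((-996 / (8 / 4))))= 11115* sqrt(3) / 664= 28.99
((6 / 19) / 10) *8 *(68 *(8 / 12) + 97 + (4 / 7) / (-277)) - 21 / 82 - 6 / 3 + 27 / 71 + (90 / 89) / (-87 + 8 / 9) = 34.07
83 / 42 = 1.98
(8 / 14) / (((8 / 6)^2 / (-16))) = -36 / 7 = -5.14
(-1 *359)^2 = 128881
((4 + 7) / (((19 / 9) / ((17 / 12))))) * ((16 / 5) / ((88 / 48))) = 1224 / 95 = 12.88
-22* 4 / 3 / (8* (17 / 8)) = -88 / 51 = -1.73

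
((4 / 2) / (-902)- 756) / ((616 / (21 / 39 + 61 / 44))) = -375393657 / 158910752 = -2.36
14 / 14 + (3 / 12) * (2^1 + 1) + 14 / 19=189 / 76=2.49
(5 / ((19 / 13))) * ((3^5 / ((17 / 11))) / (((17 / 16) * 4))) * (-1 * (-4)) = 2779920 / 5491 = 506.27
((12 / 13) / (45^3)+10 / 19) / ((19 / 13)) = 3948826 / 10965375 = 0.36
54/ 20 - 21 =-183/ 10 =-18.30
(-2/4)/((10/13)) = -13/20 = -0.65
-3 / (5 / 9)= -27 / 5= -5.40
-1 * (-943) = 943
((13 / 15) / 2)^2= 169 / 900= 0.19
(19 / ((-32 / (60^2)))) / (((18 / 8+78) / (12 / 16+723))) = -4125375 / 214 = -19277.45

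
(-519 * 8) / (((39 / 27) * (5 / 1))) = -37368 / 65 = -574.89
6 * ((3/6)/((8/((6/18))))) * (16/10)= 1/5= 0.20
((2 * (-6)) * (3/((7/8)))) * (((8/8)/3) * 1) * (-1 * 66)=6336/7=905.14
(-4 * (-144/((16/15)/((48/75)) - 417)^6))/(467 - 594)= -6561/7425607691334377503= -0.00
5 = 5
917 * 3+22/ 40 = 55031/ 20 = 2751.55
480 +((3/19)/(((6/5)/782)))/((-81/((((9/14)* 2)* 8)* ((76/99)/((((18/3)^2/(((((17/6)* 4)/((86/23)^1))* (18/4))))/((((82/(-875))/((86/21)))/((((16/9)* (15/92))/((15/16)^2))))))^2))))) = 479.99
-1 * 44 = -44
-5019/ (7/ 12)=-8604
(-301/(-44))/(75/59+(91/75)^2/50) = 2497359375/474811238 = 5.26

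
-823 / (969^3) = -823 / 909853209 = -0.00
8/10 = 4/5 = 0.80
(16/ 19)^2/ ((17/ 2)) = 512/ 6137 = 0.08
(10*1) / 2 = 5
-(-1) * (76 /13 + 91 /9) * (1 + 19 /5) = 14936 /195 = 76.59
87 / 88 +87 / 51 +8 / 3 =24061 / 4488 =5.36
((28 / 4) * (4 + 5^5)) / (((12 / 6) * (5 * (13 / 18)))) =197127 / 65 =3032.72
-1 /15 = -0.07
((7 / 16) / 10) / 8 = 7 / 1280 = 0.01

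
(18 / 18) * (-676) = -676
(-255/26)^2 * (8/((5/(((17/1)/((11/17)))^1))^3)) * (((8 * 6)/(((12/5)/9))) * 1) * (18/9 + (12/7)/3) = 81365234791824/1574573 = 51674476.06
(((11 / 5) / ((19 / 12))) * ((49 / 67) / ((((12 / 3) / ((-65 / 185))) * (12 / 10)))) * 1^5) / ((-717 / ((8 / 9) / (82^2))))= 7007 / 510927767793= 0.00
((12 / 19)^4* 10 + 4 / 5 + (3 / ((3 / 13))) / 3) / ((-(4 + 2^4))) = -13145117 / 39096300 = -0.34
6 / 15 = 2 / 5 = 0.40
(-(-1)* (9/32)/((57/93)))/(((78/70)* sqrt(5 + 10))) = 217* sqrt(15)/7904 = 0.11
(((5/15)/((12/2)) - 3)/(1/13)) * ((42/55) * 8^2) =-308672/165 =-1870.74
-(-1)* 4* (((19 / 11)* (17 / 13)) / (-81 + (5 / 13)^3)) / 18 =-54587 / 8802684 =-0.01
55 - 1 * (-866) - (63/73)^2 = 4904040/5329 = 920.26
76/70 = 38/35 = 1.09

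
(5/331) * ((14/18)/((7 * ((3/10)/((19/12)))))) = 475/53622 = 0.01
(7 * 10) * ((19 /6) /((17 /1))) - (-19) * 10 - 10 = 9845 /51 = 193.04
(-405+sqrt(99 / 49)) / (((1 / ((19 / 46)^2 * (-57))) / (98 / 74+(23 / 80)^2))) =555311766501 / 100213760-20567102463 * sqrt(11) / 3507481600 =5521.82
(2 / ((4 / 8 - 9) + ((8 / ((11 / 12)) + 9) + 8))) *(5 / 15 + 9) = 1.08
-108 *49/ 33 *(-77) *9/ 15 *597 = 22115268/ 5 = 4423053.60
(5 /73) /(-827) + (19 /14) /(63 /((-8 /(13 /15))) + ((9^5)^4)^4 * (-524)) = -16027289358762846381135609610593636500587187956963994779764287648739127175798404135 /193516697175574359775107577560229685835389824829974665769829961928405969345748097226101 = -0.00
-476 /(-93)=5.12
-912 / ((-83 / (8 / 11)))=7296 / 913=7.99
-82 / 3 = -27.33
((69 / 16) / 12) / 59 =23 / 3776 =0.01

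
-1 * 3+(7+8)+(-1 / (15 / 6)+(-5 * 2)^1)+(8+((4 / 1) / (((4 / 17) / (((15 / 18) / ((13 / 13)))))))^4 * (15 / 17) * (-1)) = -76744889 / 2160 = -35530.04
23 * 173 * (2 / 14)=3979 / 7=568.43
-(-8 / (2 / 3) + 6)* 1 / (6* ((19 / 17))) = 17 / 19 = 0.89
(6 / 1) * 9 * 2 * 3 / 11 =324 / 11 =29.45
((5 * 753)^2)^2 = 200937003800625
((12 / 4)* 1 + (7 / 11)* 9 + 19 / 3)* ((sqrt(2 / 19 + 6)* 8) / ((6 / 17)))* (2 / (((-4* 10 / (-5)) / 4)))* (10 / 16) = 42245* sqrt(551) / 1881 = 527.18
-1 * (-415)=415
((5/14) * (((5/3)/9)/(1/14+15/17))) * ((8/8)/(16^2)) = 425/1569024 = 0.00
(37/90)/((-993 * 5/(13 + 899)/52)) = -292448/74475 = -3.93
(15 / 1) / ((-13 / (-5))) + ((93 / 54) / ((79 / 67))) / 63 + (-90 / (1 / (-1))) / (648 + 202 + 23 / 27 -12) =155619065939 / 26377433082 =5.90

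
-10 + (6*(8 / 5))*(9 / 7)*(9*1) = 3538 / 35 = 101.09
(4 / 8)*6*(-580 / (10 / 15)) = -2610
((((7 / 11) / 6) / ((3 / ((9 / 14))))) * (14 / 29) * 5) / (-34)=-35 / 21692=-0.00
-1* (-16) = 16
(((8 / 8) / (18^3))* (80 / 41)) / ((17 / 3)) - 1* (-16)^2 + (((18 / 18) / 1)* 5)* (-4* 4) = -56908646 / 169371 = -336.00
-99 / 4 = -24.75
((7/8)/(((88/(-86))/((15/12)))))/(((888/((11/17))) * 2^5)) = -1505/61833216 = -0.00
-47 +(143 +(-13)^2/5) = 649/5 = 129.80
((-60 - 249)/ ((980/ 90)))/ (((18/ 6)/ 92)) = -870.24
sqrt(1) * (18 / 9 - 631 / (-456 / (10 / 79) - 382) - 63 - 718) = -778.84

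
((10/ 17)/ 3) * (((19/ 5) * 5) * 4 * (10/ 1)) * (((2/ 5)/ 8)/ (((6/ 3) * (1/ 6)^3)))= 13680/ 17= 804.71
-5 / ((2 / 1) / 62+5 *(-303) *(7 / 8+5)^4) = 634880 / 229174214069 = 0.00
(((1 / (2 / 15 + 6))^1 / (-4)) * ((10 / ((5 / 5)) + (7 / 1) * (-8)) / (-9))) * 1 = -5 / 24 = -0.21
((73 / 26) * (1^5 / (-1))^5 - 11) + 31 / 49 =-16785 / 1274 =-13.18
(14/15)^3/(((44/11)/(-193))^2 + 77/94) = 9607858064/9685159875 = 0.99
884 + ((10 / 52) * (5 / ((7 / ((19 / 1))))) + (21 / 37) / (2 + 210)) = 632867597 / 713804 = 886.61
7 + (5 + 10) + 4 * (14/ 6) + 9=121/ 3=40.33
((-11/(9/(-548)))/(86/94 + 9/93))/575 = 399218/346725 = 1.15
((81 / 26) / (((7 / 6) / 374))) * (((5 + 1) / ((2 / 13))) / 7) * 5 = 1363230 / 49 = 27821.02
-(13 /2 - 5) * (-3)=9 /2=4.50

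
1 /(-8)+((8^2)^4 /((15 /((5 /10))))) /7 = 79891.38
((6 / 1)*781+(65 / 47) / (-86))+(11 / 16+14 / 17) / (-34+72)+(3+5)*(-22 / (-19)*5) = 98854104247 / 20889056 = 4732.34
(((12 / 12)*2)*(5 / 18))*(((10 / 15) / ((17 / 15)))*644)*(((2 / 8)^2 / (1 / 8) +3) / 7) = 16100 / 153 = 105.23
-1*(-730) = 730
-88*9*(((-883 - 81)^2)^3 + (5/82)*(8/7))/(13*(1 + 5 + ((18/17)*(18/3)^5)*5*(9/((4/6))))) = -516852894459085112766288/5875045267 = -87974282915271.56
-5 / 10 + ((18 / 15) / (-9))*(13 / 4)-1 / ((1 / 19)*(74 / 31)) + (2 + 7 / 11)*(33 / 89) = -781949 / 98790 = -7.92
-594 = -594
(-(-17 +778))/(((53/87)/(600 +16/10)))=-199150656/265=-751511.91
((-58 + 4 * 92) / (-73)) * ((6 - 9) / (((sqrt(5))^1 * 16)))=93 * sqrt(5) / 584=0.36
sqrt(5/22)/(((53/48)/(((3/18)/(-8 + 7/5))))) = -20 * sqrt(110)/19239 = -0.01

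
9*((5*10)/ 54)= 25/ 3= 8.33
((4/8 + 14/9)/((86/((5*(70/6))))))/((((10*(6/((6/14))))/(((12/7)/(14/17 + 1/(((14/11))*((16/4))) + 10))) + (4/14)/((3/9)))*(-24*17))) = -45325/11947818492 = -0.00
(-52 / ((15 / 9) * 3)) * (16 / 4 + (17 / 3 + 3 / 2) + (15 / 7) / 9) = -12454 / 105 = -118.61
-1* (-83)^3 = 571787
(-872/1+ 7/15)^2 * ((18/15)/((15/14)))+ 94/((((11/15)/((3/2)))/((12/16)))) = 210588591953/247500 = 850863.00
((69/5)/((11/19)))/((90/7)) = 3059/1650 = 1.85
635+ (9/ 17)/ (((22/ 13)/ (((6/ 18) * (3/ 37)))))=8787247/ 13838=635.01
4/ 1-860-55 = -911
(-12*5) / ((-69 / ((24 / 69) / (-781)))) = -160 / 413149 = -0.00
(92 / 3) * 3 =92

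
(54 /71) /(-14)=-27 /497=-0.05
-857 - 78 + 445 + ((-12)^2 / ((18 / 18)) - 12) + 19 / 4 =-353.25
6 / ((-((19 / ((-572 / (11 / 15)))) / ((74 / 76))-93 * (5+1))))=86580 / 8052301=0.01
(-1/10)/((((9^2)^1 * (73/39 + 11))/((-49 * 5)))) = 637/27108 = 0.02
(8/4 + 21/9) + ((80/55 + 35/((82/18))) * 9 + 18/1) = 141484/1353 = 104.57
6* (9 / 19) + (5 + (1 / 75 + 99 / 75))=523 / 57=9.18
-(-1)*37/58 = 37/58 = 0.64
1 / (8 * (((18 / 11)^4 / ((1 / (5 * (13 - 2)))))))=1331 / 4199040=0.00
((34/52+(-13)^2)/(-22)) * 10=-2005/26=-77.12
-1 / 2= -0.50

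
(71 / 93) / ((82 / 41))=71 / 186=0.38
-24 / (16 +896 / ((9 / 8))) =-27 / 914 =-0.03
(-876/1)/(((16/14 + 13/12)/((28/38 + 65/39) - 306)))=424457040/3553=119464.41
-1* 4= -4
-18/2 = -9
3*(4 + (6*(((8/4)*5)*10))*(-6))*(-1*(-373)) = -4023924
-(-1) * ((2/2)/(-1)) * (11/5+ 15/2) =-97/10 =-9.70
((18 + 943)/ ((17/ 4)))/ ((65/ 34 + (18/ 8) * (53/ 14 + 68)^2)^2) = 40166540288/ 23888578762083025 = 0.00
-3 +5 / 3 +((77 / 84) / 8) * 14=0.27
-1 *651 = -651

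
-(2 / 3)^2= -4 / 9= -0.44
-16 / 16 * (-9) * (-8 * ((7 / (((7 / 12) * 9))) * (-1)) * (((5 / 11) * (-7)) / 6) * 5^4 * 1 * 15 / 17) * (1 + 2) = -15750000 / 187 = -84224.60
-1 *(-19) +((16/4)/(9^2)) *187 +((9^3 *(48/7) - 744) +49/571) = 1386708706/323757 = 4283.18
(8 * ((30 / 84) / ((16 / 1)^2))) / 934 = 0.00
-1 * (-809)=809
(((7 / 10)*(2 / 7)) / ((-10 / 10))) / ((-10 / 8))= 4 / 25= 0.16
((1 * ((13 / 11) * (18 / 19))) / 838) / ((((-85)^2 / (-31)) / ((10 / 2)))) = -0.00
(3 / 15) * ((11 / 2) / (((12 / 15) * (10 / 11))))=121 / 80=1.51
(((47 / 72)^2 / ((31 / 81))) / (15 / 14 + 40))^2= 239104369 / 325356160000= 0.00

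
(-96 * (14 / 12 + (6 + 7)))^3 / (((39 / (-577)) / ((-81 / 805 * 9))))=-70538920243200 / 2093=-33702303030.67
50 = 50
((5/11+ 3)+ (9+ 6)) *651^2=86031603/11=7821054.82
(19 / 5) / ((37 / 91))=1729 / 185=9.35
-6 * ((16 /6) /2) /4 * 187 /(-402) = 187 /201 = 0.93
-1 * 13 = -13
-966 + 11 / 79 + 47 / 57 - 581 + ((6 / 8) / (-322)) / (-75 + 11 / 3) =-1918895092705 / 1241170896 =-1546.04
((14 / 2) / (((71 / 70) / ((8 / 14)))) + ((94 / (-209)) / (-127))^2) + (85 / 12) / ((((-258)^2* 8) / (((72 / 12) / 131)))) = 27522645983491212659 / 6978933387468922176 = 3.94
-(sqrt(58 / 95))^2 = -58 / 95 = -0.61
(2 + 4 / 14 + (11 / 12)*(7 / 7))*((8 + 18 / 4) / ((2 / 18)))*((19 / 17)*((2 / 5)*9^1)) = 689985 / 476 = 1449.55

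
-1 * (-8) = 8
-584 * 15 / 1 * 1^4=-8760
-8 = -8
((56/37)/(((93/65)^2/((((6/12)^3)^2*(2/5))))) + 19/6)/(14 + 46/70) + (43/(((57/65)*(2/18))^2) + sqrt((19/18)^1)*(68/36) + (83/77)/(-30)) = 17*sqrt(38)/54 + 21757404460762483/4803516734940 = 4531.41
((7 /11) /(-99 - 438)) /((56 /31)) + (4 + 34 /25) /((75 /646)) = 454512251 /9845000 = 46.17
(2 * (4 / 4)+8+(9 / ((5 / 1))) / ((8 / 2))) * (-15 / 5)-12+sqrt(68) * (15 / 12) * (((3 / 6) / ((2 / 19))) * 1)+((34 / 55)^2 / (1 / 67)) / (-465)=-244218583 / 5626500+95 * sqrt(17) / 8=5.56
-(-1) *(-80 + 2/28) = -1119/14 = -79.93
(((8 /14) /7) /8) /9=0.00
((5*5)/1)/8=25/8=3.12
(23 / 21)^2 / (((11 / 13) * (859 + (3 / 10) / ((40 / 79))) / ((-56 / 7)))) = -1692800 / 128304099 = -0.01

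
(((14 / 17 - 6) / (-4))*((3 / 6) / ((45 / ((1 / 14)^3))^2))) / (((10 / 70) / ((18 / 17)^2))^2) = 0.00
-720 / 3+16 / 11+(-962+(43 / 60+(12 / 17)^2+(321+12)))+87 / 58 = -164957773 / 190740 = -864.83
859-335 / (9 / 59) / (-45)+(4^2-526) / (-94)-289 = 2376436 / 3807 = 624.23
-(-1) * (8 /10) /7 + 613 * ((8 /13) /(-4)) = -42858 /455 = -94.19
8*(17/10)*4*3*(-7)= -5712/5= -1142.40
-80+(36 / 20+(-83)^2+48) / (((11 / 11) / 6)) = 207764 / 5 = 41552.80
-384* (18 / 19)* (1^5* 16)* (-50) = 5529600 / 19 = 291031.58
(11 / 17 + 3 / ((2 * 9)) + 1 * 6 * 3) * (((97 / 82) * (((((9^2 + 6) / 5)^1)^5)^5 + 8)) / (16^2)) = 572569255363494702057624780915517288288875505899258401 / 638122558593750000000000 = 897271609744189115113546100000.00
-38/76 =-1/2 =-0.50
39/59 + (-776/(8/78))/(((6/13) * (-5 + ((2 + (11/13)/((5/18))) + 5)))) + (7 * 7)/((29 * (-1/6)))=-1828466015/561208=-3258.09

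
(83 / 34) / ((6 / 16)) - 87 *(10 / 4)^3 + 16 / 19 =-10480883 / 7752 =-1352.02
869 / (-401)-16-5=-9290 / 401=-23.17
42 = 42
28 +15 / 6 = 61 / 2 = 30.50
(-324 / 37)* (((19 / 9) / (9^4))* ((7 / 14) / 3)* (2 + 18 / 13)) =-1672 / 1051947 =-0.00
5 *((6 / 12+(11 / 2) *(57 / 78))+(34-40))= -385 / 52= -7.40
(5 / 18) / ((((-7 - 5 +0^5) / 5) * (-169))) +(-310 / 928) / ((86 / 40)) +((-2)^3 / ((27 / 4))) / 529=-1259630161 / 8026779384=-0.16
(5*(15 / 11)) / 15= 0.45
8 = 8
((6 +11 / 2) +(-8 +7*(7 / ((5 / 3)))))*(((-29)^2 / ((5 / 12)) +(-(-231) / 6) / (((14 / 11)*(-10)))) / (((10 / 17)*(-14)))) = -12882277 / 1600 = -8051.42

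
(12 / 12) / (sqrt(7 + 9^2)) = sqrt(22) / 44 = 0.11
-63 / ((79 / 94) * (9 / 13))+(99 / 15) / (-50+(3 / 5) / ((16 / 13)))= -33924106 / 312919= -108.41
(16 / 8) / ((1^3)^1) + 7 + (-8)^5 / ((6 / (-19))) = 311323 / 3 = 103774.33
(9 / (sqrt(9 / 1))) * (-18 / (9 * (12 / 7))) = -7 / 2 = -3.50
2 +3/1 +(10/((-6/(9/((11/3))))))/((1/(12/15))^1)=19/11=1.73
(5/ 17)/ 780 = 1/ 2652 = 0.00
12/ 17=0.71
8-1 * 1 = 7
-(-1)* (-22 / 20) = -11 / 10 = -1.10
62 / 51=1.22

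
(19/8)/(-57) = -1/24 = -0.04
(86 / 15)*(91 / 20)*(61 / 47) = 238693 / 7050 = 33.86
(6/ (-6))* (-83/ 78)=83/ 78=1.06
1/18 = 0.06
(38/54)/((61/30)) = 0.35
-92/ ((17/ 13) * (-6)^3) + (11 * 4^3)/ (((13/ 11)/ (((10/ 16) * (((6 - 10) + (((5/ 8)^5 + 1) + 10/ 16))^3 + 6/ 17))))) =-8637749728816751297/ 2018703348596736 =-4278.86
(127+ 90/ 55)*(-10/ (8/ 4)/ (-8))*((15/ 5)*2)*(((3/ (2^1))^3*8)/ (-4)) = -573075/ 176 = -3256.11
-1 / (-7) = 1 / 7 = 0.14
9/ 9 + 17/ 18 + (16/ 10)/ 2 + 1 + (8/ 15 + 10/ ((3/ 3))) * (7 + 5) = 11713/ 90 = 130.14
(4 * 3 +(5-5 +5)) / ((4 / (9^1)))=153 / 4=38.25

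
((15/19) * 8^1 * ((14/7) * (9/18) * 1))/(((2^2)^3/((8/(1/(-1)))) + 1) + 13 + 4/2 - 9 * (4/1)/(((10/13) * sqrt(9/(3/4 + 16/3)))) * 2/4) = -0.56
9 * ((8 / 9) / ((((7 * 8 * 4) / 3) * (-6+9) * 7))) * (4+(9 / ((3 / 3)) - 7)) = 3 / 98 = 0.03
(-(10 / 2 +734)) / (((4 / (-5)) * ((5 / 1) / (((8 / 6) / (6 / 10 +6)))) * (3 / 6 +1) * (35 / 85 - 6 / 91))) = 2286466 / 31779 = 71.95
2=2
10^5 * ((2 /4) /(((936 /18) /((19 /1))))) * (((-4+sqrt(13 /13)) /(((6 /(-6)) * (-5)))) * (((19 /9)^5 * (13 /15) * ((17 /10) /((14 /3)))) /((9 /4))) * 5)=-399889988500 /1240029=-322484.38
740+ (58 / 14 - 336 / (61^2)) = 19380337 / 26047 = 744.05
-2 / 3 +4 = 10 / 3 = 3.33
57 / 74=0.77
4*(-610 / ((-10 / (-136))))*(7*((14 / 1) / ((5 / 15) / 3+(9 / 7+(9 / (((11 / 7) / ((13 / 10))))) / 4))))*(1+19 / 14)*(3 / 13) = -637463312640 / 1174121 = -542928.12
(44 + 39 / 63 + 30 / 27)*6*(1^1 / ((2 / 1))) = 2881 / 21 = 137.19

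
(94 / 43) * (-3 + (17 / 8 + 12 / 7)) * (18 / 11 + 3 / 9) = 143585 / 39732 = 3.61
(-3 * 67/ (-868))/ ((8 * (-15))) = -67/ 34720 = -0.00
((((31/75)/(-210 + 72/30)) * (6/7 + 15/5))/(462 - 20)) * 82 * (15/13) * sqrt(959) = -11439 * sqrt(959)/6958406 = -0.05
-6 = -6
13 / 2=6.50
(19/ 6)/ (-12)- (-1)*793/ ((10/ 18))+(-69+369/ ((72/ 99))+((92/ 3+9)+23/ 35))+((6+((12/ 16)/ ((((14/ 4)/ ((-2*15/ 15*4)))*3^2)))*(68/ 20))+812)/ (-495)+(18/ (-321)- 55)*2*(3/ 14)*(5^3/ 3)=465654551/ 505575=921.04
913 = 913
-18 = -18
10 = 10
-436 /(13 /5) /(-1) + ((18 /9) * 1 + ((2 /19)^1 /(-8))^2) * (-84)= -6049 /18772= -0.32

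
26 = 26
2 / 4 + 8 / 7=23 / 14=1.64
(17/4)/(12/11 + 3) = 187/180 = 1.04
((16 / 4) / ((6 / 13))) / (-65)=-2 / 15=-0.13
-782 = -782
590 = 590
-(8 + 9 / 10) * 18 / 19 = -801 / 95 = -8.43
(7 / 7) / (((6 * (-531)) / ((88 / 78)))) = -22 / 62127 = -0.00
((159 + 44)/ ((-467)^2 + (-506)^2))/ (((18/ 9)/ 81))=16443/ 948250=0.02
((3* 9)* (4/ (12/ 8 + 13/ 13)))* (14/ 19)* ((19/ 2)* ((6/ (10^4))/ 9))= 63/ 3125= 0.02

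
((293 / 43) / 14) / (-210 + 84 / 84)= -293 / 125818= -0.00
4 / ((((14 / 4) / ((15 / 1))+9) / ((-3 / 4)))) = -90 / 277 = -0.32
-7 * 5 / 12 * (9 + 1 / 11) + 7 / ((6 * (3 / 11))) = -4403 / 198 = -22.24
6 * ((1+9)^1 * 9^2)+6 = 4866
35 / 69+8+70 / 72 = 7849 / 828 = 9.48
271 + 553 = 824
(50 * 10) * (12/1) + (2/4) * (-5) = 11995/2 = 5997.50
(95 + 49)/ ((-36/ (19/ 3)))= -76/ 3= -25.33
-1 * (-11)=11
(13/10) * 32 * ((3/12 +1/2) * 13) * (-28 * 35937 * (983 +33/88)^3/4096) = -62097664910110748919/655360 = -94753517013718.79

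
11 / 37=0.30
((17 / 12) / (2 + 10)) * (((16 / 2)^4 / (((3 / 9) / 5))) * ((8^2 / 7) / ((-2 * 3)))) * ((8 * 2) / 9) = -11141120 / 567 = -19649.24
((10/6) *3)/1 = 5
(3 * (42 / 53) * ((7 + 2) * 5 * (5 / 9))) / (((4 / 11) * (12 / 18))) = 51975 / 212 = 245.17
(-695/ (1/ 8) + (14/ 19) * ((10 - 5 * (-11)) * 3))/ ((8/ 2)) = -51455/ 38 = -1354.08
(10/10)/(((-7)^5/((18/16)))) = -9/134456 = -0.00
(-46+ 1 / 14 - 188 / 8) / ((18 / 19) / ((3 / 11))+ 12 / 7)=-1539 / 115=-13.38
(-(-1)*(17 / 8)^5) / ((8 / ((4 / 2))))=10.83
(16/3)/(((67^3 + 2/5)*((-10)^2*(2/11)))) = 22/22557255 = 0.00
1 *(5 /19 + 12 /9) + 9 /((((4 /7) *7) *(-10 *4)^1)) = 1.54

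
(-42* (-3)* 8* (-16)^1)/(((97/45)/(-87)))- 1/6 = 378846623/582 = 650939.21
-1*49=-49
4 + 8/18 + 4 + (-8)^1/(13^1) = 916/117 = 7.83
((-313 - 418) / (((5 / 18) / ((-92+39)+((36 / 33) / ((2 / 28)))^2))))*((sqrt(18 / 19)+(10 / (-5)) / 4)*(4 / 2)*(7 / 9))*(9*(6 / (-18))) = -669641322 / 605+4017847932*sqrt(38) / 11495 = 1047802.78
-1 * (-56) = 56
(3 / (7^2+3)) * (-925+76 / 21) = -19349 / 364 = -53.16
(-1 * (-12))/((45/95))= 76/3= 25.33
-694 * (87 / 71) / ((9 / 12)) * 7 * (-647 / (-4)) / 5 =-91150654 / 355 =-256762.41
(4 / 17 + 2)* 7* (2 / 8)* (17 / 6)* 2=133 / 6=22.17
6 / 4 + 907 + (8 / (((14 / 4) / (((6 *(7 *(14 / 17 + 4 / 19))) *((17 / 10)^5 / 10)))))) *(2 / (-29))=15475858291 / 17218750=898.78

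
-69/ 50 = -1.38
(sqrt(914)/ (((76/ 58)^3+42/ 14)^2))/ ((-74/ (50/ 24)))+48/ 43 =48/ 43 - 14870583025 * sqrt(914)/ 14557859142648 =1.09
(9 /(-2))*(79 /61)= -711 /122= -5.83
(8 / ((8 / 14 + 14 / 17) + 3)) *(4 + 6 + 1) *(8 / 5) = 83776 / 2615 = 32.04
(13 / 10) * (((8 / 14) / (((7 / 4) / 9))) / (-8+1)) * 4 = -3744 / 1715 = -2.18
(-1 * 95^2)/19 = -475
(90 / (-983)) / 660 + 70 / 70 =21623 / 21626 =1.00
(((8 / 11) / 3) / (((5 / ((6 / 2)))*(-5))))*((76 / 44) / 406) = -76 / 614075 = -0.00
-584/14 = -292/7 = -41.71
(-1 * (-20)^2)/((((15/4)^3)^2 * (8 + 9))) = -65536/7745625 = -0.01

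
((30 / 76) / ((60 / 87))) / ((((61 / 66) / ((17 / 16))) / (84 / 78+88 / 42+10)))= 14625831 / 1687504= 8.67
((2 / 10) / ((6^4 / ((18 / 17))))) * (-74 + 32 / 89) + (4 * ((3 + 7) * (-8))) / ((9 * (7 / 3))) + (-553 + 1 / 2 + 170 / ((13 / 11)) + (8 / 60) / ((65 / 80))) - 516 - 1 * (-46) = -22149501613 / 24782940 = -893.74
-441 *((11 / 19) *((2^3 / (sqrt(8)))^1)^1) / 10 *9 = -43659 *sqrt(2) / 95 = -649.93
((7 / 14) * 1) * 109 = 109 / 2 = 54.50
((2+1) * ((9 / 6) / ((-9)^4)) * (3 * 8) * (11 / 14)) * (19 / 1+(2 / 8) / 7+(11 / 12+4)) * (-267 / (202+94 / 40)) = -19697480 / 48663909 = -0.40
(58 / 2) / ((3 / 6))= 58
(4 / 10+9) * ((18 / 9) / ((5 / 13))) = 1222 / 25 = 48.88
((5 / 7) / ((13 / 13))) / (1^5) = 5 / 7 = 0.71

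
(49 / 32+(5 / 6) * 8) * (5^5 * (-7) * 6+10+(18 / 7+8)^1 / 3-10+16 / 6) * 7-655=-271156885 / 36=-7532135.69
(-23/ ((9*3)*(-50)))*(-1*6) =-23/ 225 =-0.10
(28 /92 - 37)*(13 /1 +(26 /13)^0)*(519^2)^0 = -11816 /23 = -513.74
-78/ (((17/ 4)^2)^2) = -19968/ 83521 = -0.24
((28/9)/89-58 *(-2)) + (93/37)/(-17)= 58387283/503829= 115.89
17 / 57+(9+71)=4577 / 57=80.30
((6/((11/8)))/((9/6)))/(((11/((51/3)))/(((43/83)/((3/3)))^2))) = 1005856/833569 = 1.21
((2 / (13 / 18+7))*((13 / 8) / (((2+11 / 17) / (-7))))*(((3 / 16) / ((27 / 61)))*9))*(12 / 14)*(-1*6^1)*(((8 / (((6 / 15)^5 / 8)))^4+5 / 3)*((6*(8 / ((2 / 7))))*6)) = 4665360717773442595818 / 139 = 33563746171031961120.99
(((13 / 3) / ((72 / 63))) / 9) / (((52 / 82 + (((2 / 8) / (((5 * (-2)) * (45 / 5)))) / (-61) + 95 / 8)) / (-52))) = -2113345 / 1206726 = -1.75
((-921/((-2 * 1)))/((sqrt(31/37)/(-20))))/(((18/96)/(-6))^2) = -9431040 * sqrt(1147)/31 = -10303377.26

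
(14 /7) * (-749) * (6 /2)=-4494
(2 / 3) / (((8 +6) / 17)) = 17 / 21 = 0.81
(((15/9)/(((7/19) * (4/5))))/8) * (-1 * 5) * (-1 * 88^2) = 574750/21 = 27369.05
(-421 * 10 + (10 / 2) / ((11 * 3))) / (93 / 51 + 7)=-94469 / 198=-477.12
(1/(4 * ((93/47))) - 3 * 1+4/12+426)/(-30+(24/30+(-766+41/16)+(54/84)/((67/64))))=-164178140/307072763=-0.53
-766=-766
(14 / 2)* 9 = 63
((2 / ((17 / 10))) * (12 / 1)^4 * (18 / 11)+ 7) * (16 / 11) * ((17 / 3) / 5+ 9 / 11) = 38466217888 / 339405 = 113334.27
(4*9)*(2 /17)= 72 /17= 4.24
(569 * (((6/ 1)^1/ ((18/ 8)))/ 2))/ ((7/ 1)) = 2276/ 21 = 108.38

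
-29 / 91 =-0.32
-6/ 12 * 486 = -243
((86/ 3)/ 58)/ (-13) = -43/ 1131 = -0.04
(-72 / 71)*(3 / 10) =-108 / 355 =-0.30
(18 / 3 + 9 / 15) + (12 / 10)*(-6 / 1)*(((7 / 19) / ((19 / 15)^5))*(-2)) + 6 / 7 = 14958049941 / 1646605835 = 9.08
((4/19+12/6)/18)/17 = 7/969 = 0.01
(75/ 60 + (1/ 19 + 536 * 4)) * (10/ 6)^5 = 509509375/ 18468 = 27588.77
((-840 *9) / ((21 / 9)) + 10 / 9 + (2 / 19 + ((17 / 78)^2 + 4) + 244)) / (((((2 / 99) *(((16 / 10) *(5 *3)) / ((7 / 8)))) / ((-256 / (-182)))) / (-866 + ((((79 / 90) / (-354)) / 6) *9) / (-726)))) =4616681619822029213 / 702204085440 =6574558.19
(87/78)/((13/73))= 6.26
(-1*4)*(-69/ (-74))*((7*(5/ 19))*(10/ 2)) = -24150/ 703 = -34.35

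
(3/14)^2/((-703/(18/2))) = -81/137788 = -0.00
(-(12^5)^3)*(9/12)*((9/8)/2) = -6499837226778624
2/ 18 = 1/ 9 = 0.11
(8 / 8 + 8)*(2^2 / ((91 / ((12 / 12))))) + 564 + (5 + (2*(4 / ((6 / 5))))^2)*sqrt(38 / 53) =445*sqrt(2014) / 477 + 51360 / 91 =606.26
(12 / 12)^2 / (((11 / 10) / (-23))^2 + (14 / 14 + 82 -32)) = 52900 / 2698021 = 0.02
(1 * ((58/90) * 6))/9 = 58/135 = 0.43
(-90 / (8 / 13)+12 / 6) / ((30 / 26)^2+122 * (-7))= 0.17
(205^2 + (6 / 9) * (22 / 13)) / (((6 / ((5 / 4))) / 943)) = 7727974585 / 936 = 8256383.10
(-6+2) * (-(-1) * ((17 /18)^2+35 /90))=-415 /81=-5.12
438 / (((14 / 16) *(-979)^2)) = 0.00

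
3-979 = -976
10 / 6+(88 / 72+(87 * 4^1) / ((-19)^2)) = 3.85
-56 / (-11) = 5.09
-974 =-974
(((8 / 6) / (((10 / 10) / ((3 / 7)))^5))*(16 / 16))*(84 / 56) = 486 / 16807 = 0.03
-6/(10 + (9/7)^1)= -42/79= -0.53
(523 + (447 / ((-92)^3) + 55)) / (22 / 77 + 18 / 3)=3150568519 / 34262272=91.95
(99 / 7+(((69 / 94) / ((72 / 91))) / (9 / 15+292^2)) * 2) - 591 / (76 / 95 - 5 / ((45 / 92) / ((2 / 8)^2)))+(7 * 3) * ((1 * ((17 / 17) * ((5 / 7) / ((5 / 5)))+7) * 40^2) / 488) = -18597034454223481 / 5954889895752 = -3122.99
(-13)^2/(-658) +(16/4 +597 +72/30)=1984341/3290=603.14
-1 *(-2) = 2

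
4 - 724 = -720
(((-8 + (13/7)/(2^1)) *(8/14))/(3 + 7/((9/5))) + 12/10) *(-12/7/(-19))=55908/1010135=0.06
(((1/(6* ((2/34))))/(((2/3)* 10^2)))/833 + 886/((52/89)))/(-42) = -128794871/3567200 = -36.11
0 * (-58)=0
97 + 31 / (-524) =50797 / 524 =96.94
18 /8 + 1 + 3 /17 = 233 /68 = 3.43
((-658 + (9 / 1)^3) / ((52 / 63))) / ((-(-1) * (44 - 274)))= -4473 / 11960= -0.37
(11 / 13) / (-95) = -0.01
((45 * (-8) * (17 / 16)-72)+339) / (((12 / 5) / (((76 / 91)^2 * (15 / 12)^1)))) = -99275 / 2366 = -41.96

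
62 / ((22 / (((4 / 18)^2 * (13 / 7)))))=1612 / 6237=0.26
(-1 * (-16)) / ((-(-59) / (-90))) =-1440 / 59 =-24.41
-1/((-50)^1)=1/50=0.02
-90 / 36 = -2.50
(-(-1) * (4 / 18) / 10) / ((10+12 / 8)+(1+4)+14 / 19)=0.00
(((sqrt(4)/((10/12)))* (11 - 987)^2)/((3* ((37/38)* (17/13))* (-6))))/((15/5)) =-941145088/28305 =-33250.14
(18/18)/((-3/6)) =-2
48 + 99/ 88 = 393/ 8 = 49.12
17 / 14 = 1.21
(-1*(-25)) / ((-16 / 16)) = -25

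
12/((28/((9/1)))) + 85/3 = 676/21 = 32.19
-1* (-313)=313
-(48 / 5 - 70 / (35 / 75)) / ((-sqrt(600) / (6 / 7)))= -351 *sqrt(6) / 175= -4.91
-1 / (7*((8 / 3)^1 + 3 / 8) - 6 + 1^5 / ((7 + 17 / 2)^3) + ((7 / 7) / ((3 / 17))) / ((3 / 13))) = -0.03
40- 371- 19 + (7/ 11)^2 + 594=244.40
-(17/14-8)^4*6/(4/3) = -9541.02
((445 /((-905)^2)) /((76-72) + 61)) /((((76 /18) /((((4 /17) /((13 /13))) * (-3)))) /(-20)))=19224 /687817195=0.00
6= 6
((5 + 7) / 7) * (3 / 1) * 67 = 2412 / 7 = 344.57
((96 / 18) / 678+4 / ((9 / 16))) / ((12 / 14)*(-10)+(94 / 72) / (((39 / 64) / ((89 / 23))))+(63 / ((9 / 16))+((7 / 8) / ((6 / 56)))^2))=181839840 / 4557207623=0.04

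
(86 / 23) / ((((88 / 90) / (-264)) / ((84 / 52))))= -487620 / 299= -1630.84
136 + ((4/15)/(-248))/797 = 100804559/741210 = 136.00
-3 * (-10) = 30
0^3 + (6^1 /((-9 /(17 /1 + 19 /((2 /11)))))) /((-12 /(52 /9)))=39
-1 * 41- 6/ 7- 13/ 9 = -2728/ 63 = -43.30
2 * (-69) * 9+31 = -1211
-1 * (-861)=861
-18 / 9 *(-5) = 10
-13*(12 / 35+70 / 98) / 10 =-481 / 350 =-1.37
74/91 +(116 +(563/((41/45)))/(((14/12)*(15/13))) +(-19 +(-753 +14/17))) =-12389318/63427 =-195.33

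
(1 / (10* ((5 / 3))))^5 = 0.00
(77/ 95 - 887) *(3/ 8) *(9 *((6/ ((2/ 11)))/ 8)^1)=-18752877/ 1520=-12337.42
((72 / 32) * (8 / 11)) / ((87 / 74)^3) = 810448 / 804837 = 1.01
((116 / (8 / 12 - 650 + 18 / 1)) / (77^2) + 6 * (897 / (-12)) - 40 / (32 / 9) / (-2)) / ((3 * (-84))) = 2210345189 / 1257706912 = 1.76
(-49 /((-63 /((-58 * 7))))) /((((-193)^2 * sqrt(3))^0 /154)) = -437668 /9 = -48629.78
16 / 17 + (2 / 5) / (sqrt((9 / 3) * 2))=sqrt(6) / 15 + 16 / 17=1.10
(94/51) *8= 752/51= 14.75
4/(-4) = -1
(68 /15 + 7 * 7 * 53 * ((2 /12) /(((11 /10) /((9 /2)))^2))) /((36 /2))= 26311081 /65340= 402.68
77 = 77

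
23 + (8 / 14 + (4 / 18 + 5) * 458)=152167 / 63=2415.35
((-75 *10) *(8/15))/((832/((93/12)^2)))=-24025/832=-28.88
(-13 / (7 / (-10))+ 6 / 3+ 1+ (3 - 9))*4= 436 / 7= 62.29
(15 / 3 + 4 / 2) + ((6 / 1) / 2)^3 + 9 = 43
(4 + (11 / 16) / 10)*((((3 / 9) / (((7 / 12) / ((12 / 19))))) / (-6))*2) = -93 / 190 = -0.49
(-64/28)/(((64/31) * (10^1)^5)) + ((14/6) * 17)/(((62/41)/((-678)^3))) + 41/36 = -6386592255943908649/781200000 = -8175361310.73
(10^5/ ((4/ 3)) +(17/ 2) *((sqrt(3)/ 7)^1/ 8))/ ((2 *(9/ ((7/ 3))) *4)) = 17 *sqrt(3)/ 3456 +21875/ 9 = 2430.56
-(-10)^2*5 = -500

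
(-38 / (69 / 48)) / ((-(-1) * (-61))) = 608 / 1403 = 0.43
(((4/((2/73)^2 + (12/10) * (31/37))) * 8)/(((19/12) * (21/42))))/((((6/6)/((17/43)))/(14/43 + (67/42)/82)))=27403860684320/5000635386299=5.48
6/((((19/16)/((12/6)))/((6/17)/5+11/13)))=9.26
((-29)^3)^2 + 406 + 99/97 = 57697901618/97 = 594823728.02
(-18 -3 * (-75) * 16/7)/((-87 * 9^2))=-386/5481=-0.07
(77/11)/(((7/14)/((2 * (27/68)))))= 189/17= 11.12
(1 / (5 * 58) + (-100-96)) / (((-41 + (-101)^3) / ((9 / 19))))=511551 / 5677184420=0.00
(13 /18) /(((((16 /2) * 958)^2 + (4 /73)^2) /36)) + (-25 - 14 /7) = -4225620334523 /156504459400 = -27.00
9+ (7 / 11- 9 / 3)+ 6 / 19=6.95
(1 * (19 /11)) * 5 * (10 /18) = 475 /99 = 4.80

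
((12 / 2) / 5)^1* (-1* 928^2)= -5167104 / 5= -1033420.80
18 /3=6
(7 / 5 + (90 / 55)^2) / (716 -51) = 2467 / 402325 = 0.01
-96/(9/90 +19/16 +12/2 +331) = -2560/9021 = -0.28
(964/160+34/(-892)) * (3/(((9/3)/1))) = 53403/8920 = 5.99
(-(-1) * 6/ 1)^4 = 1296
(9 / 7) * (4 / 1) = 36 / 7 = 5.14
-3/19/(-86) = 0.00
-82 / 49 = -1.67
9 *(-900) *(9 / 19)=-72900 / 19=-3836.84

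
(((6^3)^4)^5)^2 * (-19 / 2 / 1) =-22692045793921044786795319396322264267879577018525196322599600393915531508963443942633632694272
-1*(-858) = 858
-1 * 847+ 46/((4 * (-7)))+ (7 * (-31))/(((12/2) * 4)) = -144091/168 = -857.68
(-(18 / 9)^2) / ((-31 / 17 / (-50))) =-3400 / 31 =-109.68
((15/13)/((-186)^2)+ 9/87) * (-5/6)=-2249465/26085384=-0.09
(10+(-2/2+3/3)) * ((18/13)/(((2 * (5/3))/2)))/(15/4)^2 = 192/325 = 0.59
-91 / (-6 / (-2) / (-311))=28301 / 3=9433.67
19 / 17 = 1.12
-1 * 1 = -1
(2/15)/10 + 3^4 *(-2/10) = -1214/75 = -16.19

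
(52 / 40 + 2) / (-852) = -0.00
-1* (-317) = 317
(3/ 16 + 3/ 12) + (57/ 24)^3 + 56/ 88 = 81497/ 5632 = 14.47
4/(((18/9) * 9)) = 2/9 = 0.22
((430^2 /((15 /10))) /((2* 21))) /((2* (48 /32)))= 184900 /189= 978.31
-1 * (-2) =2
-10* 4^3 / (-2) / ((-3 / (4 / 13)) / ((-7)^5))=21512960 / 39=551614.36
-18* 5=-90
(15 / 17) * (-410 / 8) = -3075 / 68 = -45.22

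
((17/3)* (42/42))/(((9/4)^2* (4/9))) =68/27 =2.52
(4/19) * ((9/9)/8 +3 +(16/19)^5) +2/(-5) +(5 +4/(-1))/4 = 561773187/940917620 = 0.60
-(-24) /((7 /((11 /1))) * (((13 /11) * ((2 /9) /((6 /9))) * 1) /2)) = 17424 /91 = 191.47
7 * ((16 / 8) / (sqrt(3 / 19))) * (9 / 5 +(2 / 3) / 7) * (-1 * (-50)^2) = -199000 * sqrt(57) / 9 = -166935.23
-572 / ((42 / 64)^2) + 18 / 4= -1323.68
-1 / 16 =-0.06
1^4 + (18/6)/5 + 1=2.60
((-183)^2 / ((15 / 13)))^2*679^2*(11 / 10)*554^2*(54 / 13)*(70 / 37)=953122594172742399061656 / 925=1030402804511072863850.44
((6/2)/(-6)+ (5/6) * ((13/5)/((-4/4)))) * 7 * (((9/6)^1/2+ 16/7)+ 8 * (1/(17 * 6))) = -8894/153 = -58.13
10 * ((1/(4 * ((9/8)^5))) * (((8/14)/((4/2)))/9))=163840/3720087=0.04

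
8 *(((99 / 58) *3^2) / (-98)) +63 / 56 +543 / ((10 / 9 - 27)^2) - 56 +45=-6368374091 / 617157352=-10.32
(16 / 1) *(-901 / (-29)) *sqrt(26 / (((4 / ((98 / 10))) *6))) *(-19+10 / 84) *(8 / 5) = -22863776 *sqrt(195) / 6525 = -48931.07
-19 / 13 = -1.46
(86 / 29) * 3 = 258 / 29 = 8.90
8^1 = 8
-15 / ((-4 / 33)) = 495 / 4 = 123.75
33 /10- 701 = -697.70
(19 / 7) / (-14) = -19 / 98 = -0.19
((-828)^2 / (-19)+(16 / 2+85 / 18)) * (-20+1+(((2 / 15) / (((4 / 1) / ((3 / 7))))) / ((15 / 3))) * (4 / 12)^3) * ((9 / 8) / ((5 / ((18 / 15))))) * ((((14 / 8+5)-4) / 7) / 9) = 24364399085279 / 3016440000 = 8077.20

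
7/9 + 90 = 817/9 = 90.78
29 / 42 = 0.69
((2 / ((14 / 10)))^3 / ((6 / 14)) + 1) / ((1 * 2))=1147 / 294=3.90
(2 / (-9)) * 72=-16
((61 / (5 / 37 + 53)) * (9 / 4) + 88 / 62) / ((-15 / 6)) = -975719 / 609460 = -1.60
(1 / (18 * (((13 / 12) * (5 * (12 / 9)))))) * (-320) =-32 / 13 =-2.46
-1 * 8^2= -64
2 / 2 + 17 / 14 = 31 / 14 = 2.21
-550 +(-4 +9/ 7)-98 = -650.71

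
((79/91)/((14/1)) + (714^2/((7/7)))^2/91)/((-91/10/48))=-873236991048720/57967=-15064381304.00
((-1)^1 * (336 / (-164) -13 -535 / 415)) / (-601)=-55598 / 2045203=-0.03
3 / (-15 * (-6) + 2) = 3 / 92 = 0.03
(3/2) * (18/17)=27/17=1.59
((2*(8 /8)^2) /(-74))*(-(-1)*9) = -9 /37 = -0.24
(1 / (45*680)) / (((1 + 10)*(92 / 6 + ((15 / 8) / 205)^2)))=13448 / 69408196275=0.00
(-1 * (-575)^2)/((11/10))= -300568.18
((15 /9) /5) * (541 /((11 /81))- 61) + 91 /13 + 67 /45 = 651452 /495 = 1316.06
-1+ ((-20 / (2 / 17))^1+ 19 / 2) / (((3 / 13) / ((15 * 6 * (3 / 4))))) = -187789 / 4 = -46947.25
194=194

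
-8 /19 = -0.42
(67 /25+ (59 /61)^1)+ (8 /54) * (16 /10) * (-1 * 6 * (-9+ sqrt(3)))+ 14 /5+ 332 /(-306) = 4237706 /233325 - 64 * sqrt(3) /45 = 15.70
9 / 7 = 1.29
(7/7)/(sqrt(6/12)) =sqrt(2) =1.41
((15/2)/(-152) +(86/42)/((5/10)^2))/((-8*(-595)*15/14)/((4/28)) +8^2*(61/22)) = 571703/2519458368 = 0.00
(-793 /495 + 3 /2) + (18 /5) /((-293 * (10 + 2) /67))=-24746 /145035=-0.17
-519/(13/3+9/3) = -1557/22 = -70.77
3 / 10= 0.30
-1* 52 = -52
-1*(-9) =9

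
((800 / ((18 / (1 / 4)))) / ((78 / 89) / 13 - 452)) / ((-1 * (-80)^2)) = 0.00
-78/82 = -0.95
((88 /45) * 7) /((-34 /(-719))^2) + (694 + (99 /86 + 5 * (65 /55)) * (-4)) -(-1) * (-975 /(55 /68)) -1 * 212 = 33032519402 /6151365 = 5369.95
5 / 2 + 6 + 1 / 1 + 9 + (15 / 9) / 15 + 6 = 443 / 18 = 24.61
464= 464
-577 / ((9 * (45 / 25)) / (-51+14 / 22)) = 1598290 / 891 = 1793.82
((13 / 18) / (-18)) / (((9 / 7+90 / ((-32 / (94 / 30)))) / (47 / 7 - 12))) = -0.03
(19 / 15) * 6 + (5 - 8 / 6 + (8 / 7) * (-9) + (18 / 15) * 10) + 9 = 21.98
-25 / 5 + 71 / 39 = -3.18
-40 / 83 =-0.48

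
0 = 0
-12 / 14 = -6 / 7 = -0.86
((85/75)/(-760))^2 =0.00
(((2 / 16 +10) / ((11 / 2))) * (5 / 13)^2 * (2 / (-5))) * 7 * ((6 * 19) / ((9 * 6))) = -5985 / 3718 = -1.61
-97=-97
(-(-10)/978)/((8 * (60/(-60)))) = -5/3912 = -0.00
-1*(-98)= 98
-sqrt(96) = -4 * sqrt(6) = -9.80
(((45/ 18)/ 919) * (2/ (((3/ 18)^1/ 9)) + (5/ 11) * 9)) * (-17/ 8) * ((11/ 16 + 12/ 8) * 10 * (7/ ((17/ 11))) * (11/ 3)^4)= -12285629125/ 1058688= -11604.58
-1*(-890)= 890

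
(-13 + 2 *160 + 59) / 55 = 366 / 55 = 6.65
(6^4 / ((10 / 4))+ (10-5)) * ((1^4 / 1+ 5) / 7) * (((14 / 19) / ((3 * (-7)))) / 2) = -5234 / 665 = -7.87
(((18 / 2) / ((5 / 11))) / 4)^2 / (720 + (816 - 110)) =9801 / 570400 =0.02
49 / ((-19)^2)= 49 / 361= 0.14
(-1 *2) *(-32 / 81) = 64 / 81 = 0.79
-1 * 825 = -825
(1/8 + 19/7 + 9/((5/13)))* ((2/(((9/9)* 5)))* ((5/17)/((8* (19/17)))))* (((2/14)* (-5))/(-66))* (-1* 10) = -12245/327712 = -0.04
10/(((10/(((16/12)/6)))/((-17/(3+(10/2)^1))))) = -17/36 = -0.47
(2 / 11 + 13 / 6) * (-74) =-173.79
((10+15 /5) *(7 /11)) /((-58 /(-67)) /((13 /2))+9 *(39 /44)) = 1.02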